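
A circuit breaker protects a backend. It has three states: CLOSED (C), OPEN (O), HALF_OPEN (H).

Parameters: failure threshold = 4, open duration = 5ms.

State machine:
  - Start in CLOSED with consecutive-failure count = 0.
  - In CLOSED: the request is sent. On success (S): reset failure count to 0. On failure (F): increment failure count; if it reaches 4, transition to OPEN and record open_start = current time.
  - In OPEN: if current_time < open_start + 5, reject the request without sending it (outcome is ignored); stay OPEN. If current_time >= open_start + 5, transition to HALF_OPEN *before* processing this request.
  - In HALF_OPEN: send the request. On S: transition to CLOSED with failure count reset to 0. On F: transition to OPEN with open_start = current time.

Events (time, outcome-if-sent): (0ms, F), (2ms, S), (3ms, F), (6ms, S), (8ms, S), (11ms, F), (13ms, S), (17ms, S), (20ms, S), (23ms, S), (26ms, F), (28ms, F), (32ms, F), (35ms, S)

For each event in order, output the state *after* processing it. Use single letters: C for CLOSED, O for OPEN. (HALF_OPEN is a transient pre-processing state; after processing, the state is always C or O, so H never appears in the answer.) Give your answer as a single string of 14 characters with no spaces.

Answer: CCCCCCCCCCCCCC

Derivation:
State after each event:
  event#1 t=0ms outcome=F: state=CLOSED
  event#2 t=2ms outcome=S: state=CLOSED
  event#3 t=3ms outcome=F: state=CLOSED
  event#4 t=6ms outcome=S: state=CLOSED
  event#5 t=8ms outcome=S: state=CLOSED
  event#6 t=11ms outcome=F: state=CLOSED
  event#7 t=13ms outcome=S: state=CLOSED
  event#8 t=17ms outcome=S: state=CLOSED
  event#9 t=20ms outcome=S: state=CLOSED
  event#10 t=23ms outcome=S: state=CLOSED
  event#11 t=26ms outcome=F: state=CLOSED
  event#12 t=28ms outcome=F: state=CLOSED
  event#13 t=32ms outcome=F: state=CLOSED
  event#14 t=35ms outcome=S: state=CLOSED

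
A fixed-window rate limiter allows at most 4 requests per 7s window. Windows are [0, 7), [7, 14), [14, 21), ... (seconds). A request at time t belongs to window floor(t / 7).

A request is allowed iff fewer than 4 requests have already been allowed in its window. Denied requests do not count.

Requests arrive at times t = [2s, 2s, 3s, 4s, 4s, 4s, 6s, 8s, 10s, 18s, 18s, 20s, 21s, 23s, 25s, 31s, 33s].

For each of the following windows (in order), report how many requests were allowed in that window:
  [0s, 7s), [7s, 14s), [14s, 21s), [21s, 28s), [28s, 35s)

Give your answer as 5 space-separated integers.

Answer: 4 2 3 3 2

Derivation:
Processing requests:
  req#1 t=2s (window 0): ALLOW
  req#2 t=2s (window 0): ALLOW
  req#3 t=3s (window 0): ALLOW
  req#4 t=4s (window 0): ALLOW
  req#5 t=4s (window 0): DENY
  req#6 t=4s (window 0): DENY
  req#7 t=6s (window 0): DENY
  req#8 t=8s (window 1): ALLOW
  req#9 t=10s (window 1): ALLOW
  req#10 t=18s (window 2): ALLOW
  req#11 t=18s (window 2): ALLOW
  req#12 t=20s (window 2): ALLOW
  req#13 t=21s (window 3): ALLOW
  req#14 t=23s (window 3): ALLOW
  req#15 t=25s (window 3): ALLOW
  req#16 t=31s (window 4): ALLOW
  req#17 t=33s (window 4): ALLOW

Allowed counts by window: 4 2 3 3 2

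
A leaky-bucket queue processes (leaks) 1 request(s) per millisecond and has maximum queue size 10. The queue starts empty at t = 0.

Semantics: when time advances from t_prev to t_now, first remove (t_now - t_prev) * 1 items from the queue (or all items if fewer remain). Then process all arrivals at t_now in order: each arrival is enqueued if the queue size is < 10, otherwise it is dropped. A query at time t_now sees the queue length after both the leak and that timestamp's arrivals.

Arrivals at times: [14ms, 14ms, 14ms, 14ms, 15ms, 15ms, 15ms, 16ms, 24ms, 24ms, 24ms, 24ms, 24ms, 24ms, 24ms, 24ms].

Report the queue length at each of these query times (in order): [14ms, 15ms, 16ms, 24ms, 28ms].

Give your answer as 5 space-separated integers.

Queue lengths at query times:
  query t=14ms: backlog = 4
  query t=15ms: backlog = 6
  query t=16ms: backlog = 6
  query t=24ms: backlog = 8
  query t=28ms: backlog = 4

Answer: 4 6 6 8 4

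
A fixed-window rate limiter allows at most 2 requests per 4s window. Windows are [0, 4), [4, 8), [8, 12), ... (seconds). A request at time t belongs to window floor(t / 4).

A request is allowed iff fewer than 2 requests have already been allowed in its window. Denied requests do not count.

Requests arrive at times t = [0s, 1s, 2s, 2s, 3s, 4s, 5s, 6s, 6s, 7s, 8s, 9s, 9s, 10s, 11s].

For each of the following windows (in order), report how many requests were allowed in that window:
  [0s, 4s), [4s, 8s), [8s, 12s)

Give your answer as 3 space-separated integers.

Answer: 2 2 2

Derivation:
Processing requests:
  req#1 t=0s (window 0): ALLOW
  req#2 t=1s (window 0): ALLOW
  req#3 t=2s (window 0): DENY
  req#4 t=2s (window 0): DENY
  req#5 t=3s (window 0): DENY
  req#6 t=4s (window 1): ALLOW
  req#7 t=5s (window 1): ALLOW
  req#8 t=6s (window 1): DENY
  req#9 t=6s (window 1): DENY
  req#10 t=7s (window 1): DENY
  req#11 t=8s (window 2): ALLOW
  req#12 t=9s (window 2): ALLOW
  req#13 t=9s (window 2): DENY
  req#14 t=10s (window 2): DENY
  req#15 t=11s (window 2): DENY

Allowed counts by window: 2 2 2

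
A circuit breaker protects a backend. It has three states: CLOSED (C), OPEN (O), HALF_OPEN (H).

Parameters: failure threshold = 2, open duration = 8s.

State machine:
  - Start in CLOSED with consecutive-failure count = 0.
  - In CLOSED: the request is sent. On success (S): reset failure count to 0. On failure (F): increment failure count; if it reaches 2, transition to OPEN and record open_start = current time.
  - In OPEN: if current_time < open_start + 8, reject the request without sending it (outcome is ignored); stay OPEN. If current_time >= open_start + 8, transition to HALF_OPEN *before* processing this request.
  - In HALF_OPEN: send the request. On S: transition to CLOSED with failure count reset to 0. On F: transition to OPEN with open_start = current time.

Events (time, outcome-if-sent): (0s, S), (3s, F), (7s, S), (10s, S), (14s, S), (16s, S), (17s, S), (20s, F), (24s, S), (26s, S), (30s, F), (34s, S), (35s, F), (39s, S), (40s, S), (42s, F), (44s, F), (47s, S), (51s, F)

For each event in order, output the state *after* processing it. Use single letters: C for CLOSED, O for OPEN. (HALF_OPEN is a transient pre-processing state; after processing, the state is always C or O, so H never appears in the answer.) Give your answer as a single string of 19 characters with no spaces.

Answer: CCCCCCCCCCCCCCCCOOO

Derivation:
State after each event:
  event#1 t=0s outcome=S: state=CLOSED
  event#2 t=3s outcome=F: state=CLOSED
  event#3 t=7s outcome=S: state=CLOSED
  event#4 t=10s outcome=S: state=CLOSED
  event#5 t=14s outcome=S: state=CLOSED
  event#6 t=16s outcome=S: state=CLOSED
  event#7 t=17s outcome=S: state=CLOSED
  event#8 t=20s outcome=F: state=CLOSED
  event#9 t=24s outcome=S: state=CLOSED
  event#10 t=26s outcome=S: state=CLOSED
  event#11 t=30s outcome=F: state=CLOSED
  event#12 t=34s outcome=S: state=CLOSED
  event#13 t=35s outcome=F: state=CLOSED
  event#14 t=39s outcome=S: state=CLOSED
  event#15 t=40s outcome=S: state=CLOSED
  event#16 t=42s outcome=F: state=CLOSED
  event#17 t=44s outcome=F: state=OPEN
  event#18 t=47s outcome=S: state=OPEN
  event#19 t=51s outcome=F: state=OPEN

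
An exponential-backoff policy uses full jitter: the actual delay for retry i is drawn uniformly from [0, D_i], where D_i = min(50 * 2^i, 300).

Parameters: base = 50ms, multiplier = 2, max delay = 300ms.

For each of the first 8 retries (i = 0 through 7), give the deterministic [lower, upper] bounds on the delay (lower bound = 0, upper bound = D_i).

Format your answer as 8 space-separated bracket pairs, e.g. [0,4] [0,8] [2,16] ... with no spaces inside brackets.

Answer: [0,50] [0,100] [0,200] [0,300] [0,300] [0,300] [0,300] [0,300]

Derivation:
Computing bounds per retry:
  i=0: D_i=min(50*2^0,300)=50, bounds=[0,50]
  i=1: D_i=min(50*2^1,300)=100, bounds=[0,100]
  i=2: D_i=min(50*2^2,300)=200, bounds=[0,200]
  i=3: D_i=min(50*2^3,300)=300, bounds=[0,300]
  i=4: D_i=min(50*2^4,300)=300, bounds=[0,300]
  i=5: D_i=min(50*2^5,300)=300, bounds=[0,300]
  i=6: D_i=min(50*2^6,300)=300, bounds=[0,300]
  i=7: D_i=min(50*2^7,300)=300, bounds=[0,300]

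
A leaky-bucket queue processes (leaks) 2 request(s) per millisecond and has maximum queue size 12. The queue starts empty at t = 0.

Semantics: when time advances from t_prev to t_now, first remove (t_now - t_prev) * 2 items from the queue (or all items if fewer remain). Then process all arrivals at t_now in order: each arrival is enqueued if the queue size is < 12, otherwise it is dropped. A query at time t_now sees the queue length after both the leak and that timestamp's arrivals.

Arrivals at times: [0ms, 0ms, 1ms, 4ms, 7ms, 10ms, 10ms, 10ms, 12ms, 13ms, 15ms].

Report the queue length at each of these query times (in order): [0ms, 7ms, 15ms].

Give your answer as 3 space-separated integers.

Queue lengths at query times:
  query t=0ms: backlog = 2
  query t=7ms: backlog = 1
  query t=15ms: backlog = 1

Answer: 2 1 1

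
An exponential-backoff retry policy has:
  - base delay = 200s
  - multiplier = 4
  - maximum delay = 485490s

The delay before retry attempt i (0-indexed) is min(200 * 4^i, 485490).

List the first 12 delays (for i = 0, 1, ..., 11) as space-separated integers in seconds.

Computing each delay:
  i=0: min(200*4^0, 485490) = 200
  i=1: min(200*4^1, 485490) = 800
  i=2: min(200*4^2, 485490) = 3200
  i=3: min(200*4^3, 485490) = 12800
  i=4: min(200*4^4, 485490) = 51200
  i=5: min(200*4^5, 485490) = 204800
  i=6: min(200*4^6, 485490) = 485490
  i=7: min(200*4^7, 485490) = 485490
  i=8: min(200*4^8, 485490) = 485490
  i=9: min(200*4^9, 485490) = 485490
  i=10: min(200*4^10, 485490) = 485490
  i=11: min(200*4^11, 485490) = 485490

Answer: 200 800 3200 12800 51200 204800 485490 485490 485490 485490 485490 485490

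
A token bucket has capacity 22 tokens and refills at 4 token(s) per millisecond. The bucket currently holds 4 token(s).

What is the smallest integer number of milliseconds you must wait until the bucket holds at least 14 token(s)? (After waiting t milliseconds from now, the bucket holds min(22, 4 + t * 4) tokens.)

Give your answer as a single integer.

Need 4 + t * 4 >= 14, so t >= 10/4.
Smallest integer t = ceil(10/4) = 3.

Answer: 3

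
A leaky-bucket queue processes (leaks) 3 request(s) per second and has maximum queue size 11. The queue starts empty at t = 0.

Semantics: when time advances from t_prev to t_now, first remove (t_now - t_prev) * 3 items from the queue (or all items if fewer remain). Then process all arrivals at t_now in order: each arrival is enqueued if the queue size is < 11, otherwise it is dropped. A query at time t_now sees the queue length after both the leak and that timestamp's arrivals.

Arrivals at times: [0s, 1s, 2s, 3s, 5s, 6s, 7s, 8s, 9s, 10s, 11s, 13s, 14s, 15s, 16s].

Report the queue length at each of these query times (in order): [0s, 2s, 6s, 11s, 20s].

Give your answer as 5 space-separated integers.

Queue lengths at query times:
  query t=0s: backlog = 1
  query t=2s: backlog = 1
  query t=6s: backlog = 1
  query t=11s: backlog = 1
  query t=20s: backlog = 0

Answer: 1 1 1 1 0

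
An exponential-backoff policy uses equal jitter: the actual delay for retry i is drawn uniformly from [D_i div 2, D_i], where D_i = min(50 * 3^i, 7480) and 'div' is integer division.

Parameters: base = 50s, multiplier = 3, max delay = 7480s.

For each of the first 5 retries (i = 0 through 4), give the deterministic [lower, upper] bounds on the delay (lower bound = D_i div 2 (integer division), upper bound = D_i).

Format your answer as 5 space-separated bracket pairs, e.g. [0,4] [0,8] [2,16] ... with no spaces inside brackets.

Answer: [25,50] [75,150] [225,450] [675,1350] [2025,4050]

Derivation:
Computing bounds per retry:
  i=0: D_i=min(50*3^0,7480)=50, bounds=[25,50]
  i=1: D_i=min(50*3^1,7480)=150, bounds=[75,150]
  i=2: D_i=min(50*3^2,7480)=450, bounds=[225,450]
  i=3: D_i=min(50*3^3,7480)=1350, bounds=[675,1350]
  i=4: D_i=min(50*3^4,7480)=4050, bounds=[2025,4050]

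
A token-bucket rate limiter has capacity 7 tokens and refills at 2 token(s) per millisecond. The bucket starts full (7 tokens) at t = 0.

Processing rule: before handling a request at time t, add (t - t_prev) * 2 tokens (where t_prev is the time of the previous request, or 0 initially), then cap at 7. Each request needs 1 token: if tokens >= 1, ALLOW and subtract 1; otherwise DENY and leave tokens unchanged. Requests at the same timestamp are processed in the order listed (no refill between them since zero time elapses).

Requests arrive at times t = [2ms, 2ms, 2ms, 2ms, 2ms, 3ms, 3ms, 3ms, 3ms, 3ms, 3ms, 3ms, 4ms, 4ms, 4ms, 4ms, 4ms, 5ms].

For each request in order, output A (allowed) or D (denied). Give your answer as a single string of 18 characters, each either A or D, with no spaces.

Answer: AAAAAAAAADDDAADDDA

Derivation:
Simulating step by step:
  req#1 t=2ms: ALLOW
  req#2 t=2ms: ALLOW
  req#3 t=2ms: ALLOW
  req#4 t=2ms: ALLOW
  req#5 t=2ms: ALLOW
  req#6 t=3ms: ALLOW
  req#7 t=3ms: ALLOW
  req#8 t=3ms: ALLOW
  req#9 t=3ms: ALLOW
  req#10 t=3ms: DENY
  req#11 t=3ms: DENY
  req#12 t=3ms: DENY
  req#13 t=4ms: ALLOW
  req#14 t=4ms: ALLOW
  req#15 t=4ms: DENY
  req#16 t=4ms: DENY
  req#17 t=4ms: DENY
  req#18 t=5ms: ALLOW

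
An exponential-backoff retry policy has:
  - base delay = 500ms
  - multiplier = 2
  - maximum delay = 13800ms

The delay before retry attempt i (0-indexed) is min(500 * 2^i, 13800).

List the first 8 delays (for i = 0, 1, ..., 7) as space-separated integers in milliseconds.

Answer: 500 1000 2000 4000 8000 13800 13800 13800

Derivation:
Computing each delay:
  i=0: min(500*2^0, 13800) = 500
  i=1: min(500*2^1, 13800) = 1000
  i=2: min(500*2^2, 13800) = 2000
  i=3: min(500*2^3, 13800) = 4000
  i=4: min(500*2^4, 13800) = 8000
  i=5: min(500*2^5, 13800) = 13800
  i=6: min(500*2^6, 13800) = 13800
  i=7: min(500*2^7, 13800) = 13800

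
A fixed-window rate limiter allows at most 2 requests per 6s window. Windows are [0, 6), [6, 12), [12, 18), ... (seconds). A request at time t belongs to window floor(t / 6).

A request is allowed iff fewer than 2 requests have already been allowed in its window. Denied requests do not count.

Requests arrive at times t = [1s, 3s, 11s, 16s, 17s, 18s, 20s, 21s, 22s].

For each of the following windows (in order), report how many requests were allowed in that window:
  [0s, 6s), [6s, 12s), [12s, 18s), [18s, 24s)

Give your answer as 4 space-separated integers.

Answer: 2 1 2 2

Derivation:
Processing requests:
  req#1 t=1s (window 0): ALLOW
  req#2 t=3s (window 0): ALLOW
  req#3 t=11s (window 1): ALLOW
  req#4 t=16s (window 2): ALLOW
  req#5 t=17s (window 2): ALLOW
  req#6 t=18s (window 3): ALLOW
  req#7 t=20s (window 3): ALLOW
  req#8 t=21s (window 3): DENY
  req#9 t=22s (window 3): DENY

Allowed counts by window: 2 1 2 2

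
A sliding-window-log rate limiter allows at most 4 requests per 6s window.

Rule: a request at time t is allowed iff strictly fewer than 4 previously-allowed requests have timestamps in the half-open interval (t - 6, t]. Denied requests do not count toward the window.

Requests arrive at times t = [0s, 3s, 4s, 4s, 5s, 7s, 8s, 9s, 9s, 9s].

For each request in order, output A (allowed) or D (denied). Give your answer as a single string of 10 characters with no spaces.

Tracking allowed requests in the window:
  req#1 t=0s: ALLOW
  req#2 t=3s: ALLOW
  req#3 t=4s: ALLOW
  req#4 t=4s: ALLOW
  req#5 t=5s: DENY
  req#6 t=7s: ALLOW
  req#7 t=8s: DENY
  req#8 t=9s: ALLOW
  req#9 t=9s: DENY
  req#10 t=9s: DENY

Answer: AAAADADADD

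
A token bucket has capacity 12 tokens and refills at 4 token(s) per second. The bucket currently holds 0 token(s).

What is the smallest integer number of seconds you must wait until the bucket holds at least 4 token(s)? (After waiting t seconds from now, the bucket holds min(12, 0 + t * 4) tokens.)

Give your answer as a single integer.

Answer: 1

Derivation:
Need 0 + t * 4 >= 4, so t >= 4/4.
Smallest integer t = ceil(4/4) = 1.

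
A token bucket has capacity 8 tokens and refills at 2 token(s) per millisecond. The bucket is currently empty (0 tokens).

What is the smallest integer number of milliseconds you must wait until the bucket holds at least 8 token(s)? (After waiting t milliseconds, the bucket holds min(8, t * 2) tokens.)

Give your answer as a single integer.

Answer: 4

Derivation:
Need t * 2 >= 8, so t >= 8/2.
Smallest integer t = ceil(8/2) = 4.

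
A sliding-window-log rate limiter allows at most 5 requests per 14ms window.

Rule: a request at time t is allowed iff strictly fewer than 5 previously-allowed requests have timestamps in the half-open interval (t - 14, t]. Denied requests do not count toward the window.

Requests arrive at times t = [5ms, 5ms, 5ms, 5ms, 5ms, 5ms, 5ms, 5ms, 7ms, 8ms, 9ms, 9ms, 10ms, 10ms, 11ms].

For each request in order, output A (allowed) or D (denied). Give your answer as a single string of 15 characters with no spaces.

Answer: AAAAADDDDDDDDDD

Derivation:
Tracking allowed requests in the window:
  req#1 t=5ms: ALLOW
  req#2 t=5ms: ALLOW
  req#3 t=5ms: ALLOW
  req#4 t=5ms: ALLOW
  req#5 t=5ms: ALLOW
  req#6 t=5ms: DENY
  req#7 t=5ms: DENY
  req#8 t=5ms: DENY
  req#9 t=7ms: DENY
  req#10 t=8ms: DENY
  req#11 t=9ms: DENY
  req#12 t=9ms: DENY
  req#13 t=10ms: DENY
  req#14 t=10ms: DENY
  req#15 t=11ms: DENY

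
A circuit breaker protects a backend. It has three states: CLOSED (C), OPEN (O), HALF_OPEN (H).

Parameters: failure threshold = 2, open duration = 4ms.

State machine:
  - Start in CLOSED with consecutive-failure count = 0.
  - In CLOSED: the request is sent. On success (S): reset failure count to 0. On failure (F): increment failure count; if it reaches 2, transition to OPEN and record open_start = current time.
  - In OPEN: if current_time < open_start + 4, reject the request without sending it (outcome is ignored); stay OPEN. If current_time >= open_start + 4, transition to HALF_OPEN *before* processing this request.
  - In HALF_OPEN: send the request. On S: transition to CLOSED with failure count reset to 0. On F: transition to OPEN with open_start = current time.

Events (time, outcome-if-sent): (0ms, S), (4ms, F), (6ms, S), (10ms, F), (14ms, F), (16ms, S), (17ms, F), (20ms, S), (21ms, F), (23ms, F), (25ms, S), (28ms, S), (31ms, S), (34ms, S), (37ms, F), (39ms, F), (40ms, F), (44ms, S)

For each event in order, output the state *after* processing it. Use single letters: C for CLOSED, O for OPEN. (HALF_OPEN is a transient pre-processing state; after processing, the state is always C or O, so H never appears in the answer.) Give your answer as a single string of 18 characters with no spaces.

Answer: CCCCOOOCCOOCCCCOOC

Derivation:
State after each event:
  event#1 t=0ms outcome=S: state=CLOSED
  event#2 t=4ms outcome=F: state=CLOSED
  event#3 t=6ms outcome=S: state=CLOSED
  event#4 t=10ms outcome=F: state=CLOSED
  event#5 t=14ms outcome=F: state=OPEN
  event#6 t=16ms outcome=S: state=OPEN
  event#7 t=17ms outcome=F: state=OPEN
  event#8 t=20ms outcome=S: state=CLOSED
  event#9 t=21ms outcome=F: state=CLOSED
  event#10 t=23ms outcome=F: state=OPEN
  event#11 t=25ms outcome=S: state=OPEN
  event#12 t=28ms outcome=S: state=CLOSED
  event#13 t=31ms outcome=S: state=CLOSED
  event#14 t=34ms outcome=S: state=CLOSED
  event#15 t=37ms outcome=F: state=CLOSED
  event#16 t=39ms outcome=F: state=OPEN
  event#17 t=40ms outcome=F: state=OPEN
  event#18 t=44ms outcome=S: state=CLOSED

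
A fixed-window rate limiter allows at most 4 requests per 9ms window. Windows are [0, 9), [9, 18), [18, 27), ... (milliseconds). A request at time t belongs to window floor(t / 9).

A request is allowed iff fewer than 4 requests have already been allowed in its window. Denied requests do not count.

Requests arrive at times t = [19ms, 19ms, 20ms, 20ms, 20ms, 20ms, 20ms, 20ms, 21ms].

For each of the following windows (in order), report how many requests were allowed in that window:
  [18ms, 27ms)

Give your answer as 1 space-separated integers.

Answer: 4

Derivation:
Processing requests:
  req#1 t=19ms (window 2): ALLOW
  req#2 t=19ms (window 2): ALLOW
  req#3 t=20ms (window 2): ALLOW
  req#4 t=20ms (window 2): ALLOW
  req#5 t=20ms (window 2): DENY
  req#6 t=20ms (window 2): DENY
  req#7 t=20ms (window 2): DENY
  req#8 t=20ms (window 2): DENY
  req#9 t=21ms (window 2): DENY

Allowed counts by window: 4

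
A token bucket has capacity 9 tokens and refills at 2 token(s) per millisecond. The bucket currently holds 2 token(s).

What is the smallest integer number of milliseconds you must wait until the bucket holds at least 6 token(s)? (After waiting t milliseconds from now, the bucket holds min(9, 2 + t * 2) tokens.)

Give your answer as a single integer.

Need 2 + t * 2 >= 6, so t >= 4/2.
Smallest integer t = ceil(4/2) = 2.

Answer: 2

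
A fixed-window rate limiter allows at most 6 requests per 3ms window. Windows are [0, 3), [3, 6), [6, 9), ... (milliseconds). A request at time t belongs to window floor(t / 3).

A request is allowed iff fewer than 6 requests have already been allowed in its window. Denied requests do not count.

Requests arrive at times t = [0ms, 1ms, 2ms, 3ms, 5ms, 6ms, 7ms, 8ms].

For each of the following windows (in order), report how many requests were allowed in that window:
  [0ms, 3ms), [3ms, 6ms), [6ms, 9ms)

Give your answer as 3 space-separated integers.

Answer: 3 2 3

Derivation:
Processing requests:
  req#1 t=0ms (window 0): ALLOW
  req#2 t=1ms (window 0): ALLOW
  req#3 t=2ms (window 0): ALLOW
  req#4 t=3ms (window 1): ALLOW
  req#5 t=5ms (window 1): ALLOW
  req#6 t=6ms (window 2): ALLOW
  req#7 t=7ms (window 2): ALLOW
  req#8 t=8ms (window 2): ALLOW

Allowed counts by window: 3 2 3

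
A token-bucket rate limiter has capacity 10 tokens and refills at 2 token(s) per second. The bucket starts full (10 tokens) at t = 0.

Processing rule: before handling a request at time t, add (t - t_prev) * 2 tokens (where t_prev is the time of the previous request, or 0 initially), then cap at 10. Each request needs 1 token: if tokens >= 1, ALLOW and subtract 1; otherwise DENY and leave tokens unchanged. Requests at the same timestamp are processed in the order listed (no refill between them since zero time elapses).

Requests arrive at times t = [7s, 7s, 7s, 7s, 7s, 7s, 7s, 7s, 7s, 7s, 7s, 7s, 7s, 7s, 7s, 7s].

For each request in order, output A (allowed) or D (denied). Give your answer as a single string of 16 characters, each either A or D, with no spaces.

Simulating step by step:
  req#1 t=7s: ALLOW
  req#2 t=7s: ALLOW
  req#3 t=7s: ALLOW
  req#4 t=7s: ALLOW
  req#5 t=7s: ALLOW
  req#6 t=7s: ALLOW
  req#7 t=7s: ALLOW
  req#8 t=7s: ALLOW
  req#9 t=7s: ALLOW
  req#10 t=7s: ALLOW
  req#11 t=7s: DENY
  req#12 t=7s: DENY
  req#13 t=7s: DENY
  req#14 t=7s: DENY
  req#15 t=7s: DENY
  req#16 t=7s: DENY

Answer: AAAAAAAAAADDDDDD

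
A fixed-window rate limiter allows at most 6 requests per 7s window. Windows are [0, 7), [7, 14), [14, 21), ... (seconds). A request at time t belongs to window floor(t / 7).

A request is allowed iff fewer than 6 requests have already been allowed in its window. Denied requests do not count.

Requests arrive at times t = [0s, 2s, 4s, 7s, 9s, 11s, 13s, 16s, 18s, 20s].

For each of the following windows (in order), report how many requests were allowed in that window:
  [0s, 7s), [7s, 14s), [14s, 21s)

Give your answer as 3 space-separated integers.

Processing requests:
  req#1 t=0s (window 0): ALLOW
  req#2 t=2s (window 0): ALLOW
  req#3 t=4s (window 0): ALLOW
  req#4 t=7s (window 1): ALLOW
  req#5 t=9s (window 1): ALLOW
  req#6 t=11s (window 1): ALLOW
  req#7 t=13s (window 1): ALLOW
  req#8 t=16s (window 2): ALLOW
  req#9 t=18s (window 2): ALLOW
  req#10 t=20s (window 2): ALLOW

Allowed counts by window: 3 4 3

Answer: 3 4 3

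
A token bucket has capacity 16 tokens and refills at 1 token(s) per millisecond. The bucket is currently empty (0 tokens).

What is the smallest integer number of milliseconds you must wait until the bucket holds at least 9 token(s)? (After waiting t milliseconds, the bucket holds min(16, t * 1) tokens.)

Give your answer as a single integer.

Answer: 9

Derivation:
Need t * 1 >= 9, so t >= 9/1.
Smallest integer t = ceil(9/1) = 9.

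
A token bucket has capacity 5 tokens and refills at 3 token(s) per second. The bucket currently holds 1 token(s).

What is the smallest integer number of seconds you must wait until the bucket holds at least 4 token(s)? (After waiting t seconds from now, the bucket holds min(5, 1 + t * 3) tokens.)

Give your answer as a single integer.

Answer: 1

Derivation:
Need 1 + t * 3 >= 4, so t >= 3/3.
Smallest integer t = ceil(3/3) = 1.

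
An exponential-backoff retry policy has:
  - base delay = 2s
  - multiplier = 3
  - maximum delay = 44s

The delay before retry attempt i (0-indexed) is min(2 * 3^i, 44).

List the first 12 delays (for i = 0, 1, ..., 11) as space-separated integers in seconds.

Answer: 2 6 18 44 44 44 44 44 44 44 44 44

Derivation:
Computing each delay:
  i=0: min(2*3^0, 44) = 2
  i=1: min(2*3^1, 44) = 6
  i=2: min(2*3^2, 44) = 18
  i=3: min(2*3^3, 44) = 44
  i=4: min(2*3^4, 44) = 44
  i=5: min(2*3^5, 44) = 44
  i=6: min(2*3^6, 44) = 44
  i=7: min(2*3^7, 44) = 44
  i=8: min(2*3^8, 44) = 44
  i=9: min(2*3^9, 44) = 44
  i=10: min(2*3^10, 44) = 44
  i=11: min(2*3^11, 44) = 44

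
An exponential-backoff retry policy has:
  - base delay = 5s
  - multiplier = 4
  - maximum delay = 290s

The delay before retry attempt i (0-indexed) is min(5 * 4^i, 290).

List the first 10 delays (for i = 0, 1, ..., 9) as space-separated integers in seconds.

Answer: 5 20 80 290 290 290 290 290 290 290

Derivation:
Computing each delay:
  i=0: min(5*4^0, 290) = 5
  i=1: min(5*4^1, 290) = 20
  i=2: min(5*4^2, 290) = 80
  i=3: min(5*4^3, 290) = 290
  i=4: min(5*4^4, 290) = 290
  i=5: min(5*4^5, 290) = 290
  i=6: min(5*4^6, 290) = 290
  i=7: min(5*4^7, 290) = 290
  i=8: min(5*4^8, 290) = 290
  i=9: min(5*4^9, 290) = 290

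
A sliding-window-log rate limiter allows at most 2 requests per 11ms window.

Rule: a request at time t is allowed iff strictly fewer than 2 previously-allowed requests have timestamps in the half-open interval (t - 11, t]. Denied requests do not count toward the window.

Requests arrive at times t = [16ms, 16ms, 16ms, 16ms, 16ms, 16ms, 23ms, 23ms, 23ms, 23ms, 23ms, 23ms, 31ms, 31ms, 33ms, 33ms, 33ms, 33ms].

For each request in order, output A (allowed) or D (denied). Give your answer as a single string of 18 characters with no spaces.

Tracking allowed requests in the window:
  req#1 t=16ms: ALLOW
  req#2 t=16ms: ALLOW
  req#3 t=16ms: DENY
  req#4 t=16ms: DENY
  req#5 t=16ms: DENY
  req#6 t=16ms: DENY
  req#7 t=23ms: DENY
  req#8 t=23ms: DENY
  req#9 t=23ms: DENY
  req#10 t=23ms: DENY
  req#11 t=23ms: DENY
  req#12 t=23ms: DENY
  req#13 t=31ms: ALLOW
  req#14 t=31ms: ALLOW
  req#15 t=33ms: DENY
  req#16 t=33ms: DENY
  req#17 t=33ms: DENY
  req#18 t=33ms: DENY

Answer: AADDDDDDDDDDAADDDD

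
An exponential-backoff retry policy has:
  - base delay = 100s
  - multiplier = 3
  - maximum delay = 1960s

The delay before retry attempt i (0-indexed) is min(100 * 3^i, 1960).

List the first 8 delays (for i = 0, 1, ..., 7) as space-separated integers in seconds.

Answer: 100 300 900 1960 1960 1960 1960 1960

Derivation:
Computing each delay:
  i=0: min(100*3^0, 1960) = 100
  i=1: min(100*3^1, 1960) = 300
  i=2: min(100*3^2, 1960) = 900
  i=3: min(100*3^3, 1960) = 1960
  i=4: min(100*3^4, 1960) = 1960
  i=5: min(100*3^5, 1960) = 1960
  i=6: min(100*3^6, 1960) = 1960
  i=7: min(100*3^7, 1960) = 1960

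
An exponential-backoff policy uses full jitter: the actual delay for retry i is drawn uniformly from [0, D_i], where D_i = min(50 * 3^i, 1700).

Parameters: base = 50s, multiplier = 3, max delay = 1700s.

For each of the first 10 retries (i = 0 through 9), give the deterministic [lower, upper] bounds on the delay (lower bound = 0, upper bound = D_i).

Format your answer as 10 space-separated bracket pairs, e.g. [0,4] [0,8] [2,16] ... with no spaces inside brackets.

Answer: [0,50] [0,150] [0,450] [0,1350] [0,1700] [0,1700] [0,1700] [0,1700] [0,1700] [0,1700]

Derivation:
Computing bounds per retry:
  i=0: D_i=min(50*3^0,1700)=50, bounds=[0,50]
  i=1: D_i=min(50*3^1,1700)=150, bounds=[0,150]
  i=2: D_i=min(50*3^2,1700)=450, bounds=[0,450]
  i=3: D_i=min(50*3^3,1700)=1350, bounds=[0,1350]
  i=4: D_i=min(50*3^4,1700)=1700, bounds=[0,1700]
  i=5: D_i=min(50*3^5,1700)=1700, bounds=[0,1700]
  i=6: D_i=min(50*3^6,1700)=1700, bounds=[0,1700]
  i=7: D_i=min(50*3^7,1700)=1700, bounds=[0,1700]
  i=8: D_i=min(50*3^8,1700)=1700, bounds=[0,1700]
  i=9: D_i=min(50*3^9,1700)=1700, bounds=[0,1700]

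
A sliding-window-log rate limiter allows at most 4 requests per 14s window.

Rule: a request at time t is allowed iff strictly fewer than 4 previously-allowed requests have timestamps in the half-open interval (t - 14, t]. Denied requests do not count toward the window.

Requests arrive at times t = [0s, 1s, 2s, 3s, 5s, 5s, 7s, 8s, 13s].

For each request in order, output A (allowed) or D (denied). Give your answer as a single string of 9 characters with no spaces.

Tracking allowed requests in the window:
  req#1 t=0s: ALLOW
  req#2 t=1s: ALLOW
  req#3 t=2s: ALLOW
  req#4 t=3s: ALLOW
  req#5 t=5s: DENY
  req#6 t=5s: DENY
  req#7 t=7s: DENY
  req#8 t=8s: DENY
  req#9 t=13s: DENY

Answer: AAAADDDDD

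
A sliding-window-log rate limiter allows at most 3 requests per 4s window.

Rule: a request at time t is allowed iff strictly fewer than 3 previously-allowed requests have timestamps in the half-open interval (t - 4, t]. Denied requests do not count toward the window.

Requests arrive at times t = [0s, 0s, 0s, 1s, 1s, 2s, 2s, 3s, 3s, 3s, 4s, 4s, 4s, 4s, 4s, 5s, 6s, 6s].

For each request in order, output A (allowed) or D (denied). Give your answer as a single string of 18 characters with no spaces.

Answer: AAADDDDDDDAAADDDDD

Derivation:
Tracking allowed requests in the window:
  req#1 t=0s: ALLOW
  req#2 t=0s: ALLOW
  req#3 t=0s: ALLOW
  req#4 t=1s: DENY
  req#5 t=1s: DENY
  req#6 t=2s: DENY
  req#7 t=2s: DENY
  req#8 t=3s: DENY
  req#9 t=3s: DENY
  req#10 t=3s: DENY
  req#11 t=4s: ALLOW
  req#12 t=4s: ALLOW
  req#13 t=4s: ALLOW
  req#14 t=4s: DENY
  req#15 t=4s: DENY
  req#16 t=5s: DENY
  req#17 t=6s: DENY
  req#18 t=6s: DENY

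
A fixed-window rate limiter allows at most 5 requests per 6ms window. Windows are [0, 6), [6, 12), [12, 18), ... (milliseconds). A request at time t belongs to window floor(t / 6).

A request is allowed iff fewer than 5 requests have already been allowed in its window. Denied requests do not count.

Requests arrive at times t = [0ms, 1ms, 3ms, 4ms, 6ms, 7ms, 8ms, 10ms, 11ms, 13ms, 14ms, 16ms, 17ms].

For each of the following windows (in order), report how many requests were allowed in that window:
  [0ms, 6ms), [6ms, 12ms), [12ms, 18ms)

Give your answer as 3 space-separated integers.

Processing requests:
  req#1 t=0ms (window 0): ALLOW
  req#2 t=1ms (window 0): ALLOW
  req#3 t=3ms (window 0): ALLOW
  req#4 t=4ms (window 0): ALLOW
  req#5 t=6ms (window 1): ALLOW
  req#6 t=7ms (window 1): ALLOW
  req#7 t=8ms (window 1): ALLOW
  req#8 t=10ms (window 1): ALLOW
  req#9 t=11ms (window 1): ALLOW
  req#10 t=13ms (window 2): ALLOW
  req#11 t=14ms (window 2): ALLOW
  req#12 t=16ms (window 2): ALLOW
  req#13 t=17ms (window 2): ALLOW

Allowed counts by window: 4 5 4

Answer: 4 5 4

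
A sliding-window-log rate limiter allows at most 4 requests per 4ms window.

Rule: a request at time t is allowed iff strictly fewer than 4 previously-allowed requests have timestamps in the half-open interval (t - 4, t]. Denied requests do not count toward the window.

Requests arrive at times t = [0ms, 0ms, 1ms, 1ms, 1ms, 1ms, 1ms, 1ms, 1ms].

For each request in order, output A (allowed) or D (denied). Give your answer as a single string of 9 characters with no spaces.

Tracking allowed requests in the window:
  req#1 t=0ms: ALLOW
  req#2 t=0ms: ALLOW
  req#3 t=1ms: ALLOW
  req#4 t=1ms: ALLOW
  req#5 t=1ms: DENY
  req#6 t=1ms: DENY
  req#7 t=1ms: DENY
  req#8 t=1ms: DENY
  req#9 t=1ms: DENY

Answer: AAAADDDDD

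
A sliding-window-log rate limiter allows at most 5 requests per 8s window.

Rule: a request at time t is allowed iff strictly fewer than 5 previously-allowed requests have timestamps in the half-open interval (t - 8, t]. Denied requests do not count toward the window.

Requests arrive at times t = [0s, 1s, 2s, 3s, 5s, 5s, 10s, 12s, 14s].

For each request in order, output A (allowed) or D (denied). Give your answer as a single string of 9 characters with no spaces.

Tracking allowed requests in the window:
  req#1 t=0s: ALLOW
  req#2 t=1s: ALLOW
  req#3 t=2s: ALLOW
  req#4 t=3s: ALLOW
  req#5 t=5s: ALLOW
  req#6 t=5s: DENY
  req#7 t=10s: ALLOW
  req#8 t=12s: ALLOW
  req#9 t=14s: ALLOW

Answer: AAAAADAAA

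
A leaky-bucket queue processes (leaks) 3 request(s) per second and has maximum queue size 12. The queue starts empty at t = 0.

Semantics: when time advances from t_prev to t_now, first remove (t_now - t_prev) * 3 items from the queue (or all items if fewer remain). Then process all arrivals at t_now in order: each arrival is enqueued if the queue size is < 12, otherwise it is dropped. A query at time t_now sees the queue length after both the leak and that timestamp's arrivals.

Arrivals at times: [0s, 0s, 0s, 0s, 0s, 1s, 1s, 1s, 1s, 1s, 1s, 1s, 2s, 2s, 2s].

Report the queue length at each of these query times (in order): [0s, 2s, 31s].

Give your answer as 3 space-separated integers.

Queue lengths at query times:
  query t=0s: backlog = 5
  query t=2s: backlog = 9
  query t=31s: backlog = 0

Answer: 5 9 0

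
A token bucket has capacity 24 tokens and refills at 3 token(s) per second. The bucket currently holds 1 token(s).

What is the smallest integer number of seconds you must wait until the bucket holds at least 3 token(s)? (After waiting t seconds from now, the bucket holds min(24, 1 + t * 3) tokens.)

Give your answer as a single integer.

Need 1 + t * 3 >= 3, so t >= 2/3.
Smallest integer t = ceil(2/3) = 1.

Answer: 1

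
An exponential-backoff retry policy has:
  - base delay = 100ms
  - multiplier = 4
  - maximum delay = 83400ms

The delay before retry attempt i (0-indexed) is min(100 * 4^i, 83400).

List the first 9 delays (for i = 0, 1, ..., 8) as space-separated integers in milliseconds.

Answer: 100 400 1600 6400 25600 83400 83400 83400 83400

Derivation:
Computing each delay:
  i=0: min(100*4^0, 83400) = 100
  i=1: min(100*4^1, 83400) = 400
  i=2: min(100*4^2, 83400) = 1600
  i=3: min(100*4^3, 83400) = 6400
  i=4: min(100*4^4, 83400) = 25600
  i=5: min(100*4^5, 83400) = 83400
  i=6: min(100*4^6, 83400) = 83400
  i=7: min(100*4^7, 83400) = 83400
  i=8: min(100*4^8, 83400) = 83400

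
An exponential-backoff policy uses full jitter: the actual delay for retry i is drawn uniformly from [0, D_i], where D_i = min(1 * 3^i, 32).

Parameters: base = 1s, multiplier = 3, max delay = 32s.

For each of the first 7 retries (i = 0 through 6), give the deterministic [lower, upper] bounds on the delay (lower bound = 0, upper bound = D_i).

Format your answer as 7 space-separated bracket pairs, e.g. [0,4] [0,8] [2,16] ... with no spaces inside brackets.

Computing bounds per retry:
  i=0: D_i=min(1*3^0,32)=1, bounds=[0,1]
  i=1: D_i=min(1*3^1,32)=3, bounds=[0,3]
  i=2: D_i=min(1*3^2,32)=9, bounds=[0,9]
  i=3: D_i=min(1*3^3,32)=27, bounds=[0,27]
  i=4: D_i=min(1*3^4,32)=32, bounds=[0,32]
  i=5: D_i=min(1*3^5,32)=32, bounds=[0,32]
  i=6: D_i=min(1*3^6,32)=32, bounds=[0,32]

Answer: [0,1] [0,3] [0,9] [0,27] [0,32] [0,32] [0,32]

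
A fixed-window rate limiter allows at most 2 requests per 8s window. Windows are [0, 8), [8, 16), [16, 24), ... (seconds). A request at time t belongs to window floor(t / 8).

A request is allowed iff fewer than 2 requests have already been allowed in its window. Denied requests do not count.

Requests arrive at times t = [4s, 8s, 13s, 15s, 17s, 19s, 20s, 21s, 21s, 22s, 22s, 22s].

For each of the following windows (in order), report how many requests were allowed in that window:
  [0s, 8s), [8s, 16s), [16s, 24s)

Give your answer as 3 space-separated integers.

Answer: 1 2 2

Derivation:
Processing requests:
  req#1 t=4s (window 0): ALLOW
  req#2 t=8s (window 1): ALLOW
  req#3 t=13s (window 1): ALLOW
  req#4 t=15s (window 1): DENY
  req#5 t=17s (window 2): ALLOW
  req#6 t=19s (window 2): ALLOW
  req#7 t=20s (window 2): DENY
  req#8 t=21s (window 2): DENY
  req#9 t=21s (window 2): DENY
  req#10 t=22s (window 2): DENY
  req#11 t=22s (window 2): DENY
  req#12 t=22s (window 2): DENY

Allowed counts by window: 1 2 2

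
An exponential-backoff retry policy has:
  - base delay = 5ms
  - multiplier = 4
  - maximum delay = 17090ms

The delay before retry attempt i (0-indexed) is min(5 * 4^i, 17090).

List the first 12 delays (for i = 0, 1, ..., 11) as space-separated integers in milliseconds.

Computing each delay:
  i=0: min(5*4^0, 17090) = 5
  i=1: min(5*4^1, 17090) = 20
  i=2: min(5*4^2, 17090) = 80
  i=3: min(5*4^3, 17090) = 320
  i=4: min(5*4^4, 17090) = 1280
  i=5: min(5*4^5, 17090) = 5120
  i=6: min(5*4^6, 17090) = 17090
  i=7: min(5*4^7, 17090) = 17090
  i=8: min(5*4^8, 17090) = 17090
  i=9: min(5*4^9, 17090) = 17090
  i=10: min(5*4^10, 17090) = 17090
  i=11: min(5*4^11, 17090) = 17090

Answer: 5 20 80 320 1280 5120 17090 17090 17090 17090 17090 17090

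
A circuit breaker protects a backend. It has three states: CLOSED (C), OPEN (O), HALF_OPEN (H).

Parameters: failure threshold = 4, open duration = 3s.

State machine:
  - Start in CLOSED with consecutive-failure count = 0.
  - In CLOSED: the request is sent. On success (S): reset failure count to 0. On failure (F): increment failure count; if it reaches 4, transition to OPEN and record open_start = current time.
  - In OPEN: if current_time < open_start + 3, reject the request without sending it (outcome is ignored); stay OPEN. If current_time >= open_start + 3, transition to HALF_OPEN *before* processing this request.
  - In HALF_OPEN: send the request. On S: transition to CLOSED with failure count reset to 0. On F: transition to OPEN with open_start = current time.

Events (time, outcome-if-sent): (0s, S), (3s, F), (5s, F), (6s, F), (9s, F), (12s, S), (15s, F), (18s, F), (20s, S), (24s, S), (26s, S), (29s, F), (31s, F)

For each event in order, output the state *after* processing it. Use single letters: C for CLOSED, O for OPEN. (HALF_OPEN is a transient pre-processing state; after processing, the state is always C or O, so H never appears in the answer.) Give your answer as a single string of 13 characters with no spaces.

State after each event:
  event#1 t=0s outcome=S: state=CLOSED
  event#2 t=3s outcome=F: state=CLOSED
  event#3 t=5s outcome=F: state=CLOSED
  event#4 t=6s outcome=F: state=CLOSED
  event#5 t=9s outcome=F: state=OPEN
  event#6 t=12s outcome=S: state=CLOSED
  event#7 t=15s outcome=F: state=CLOSED
  event#8 t=18s outcome=F: state=CLOSED
  event#9 t=20s outcome=S: state=CLOSED
  event#10 t=24s outcome=S: state=CLOSED
  event#11 t=26s outcome=S: state=CLOSED
  event#12 t=29s outcome=F: state=CLOSED
  event#13 t=31s outcome=F: state=CLOSED

Answer: CCCCOCCCCCCCC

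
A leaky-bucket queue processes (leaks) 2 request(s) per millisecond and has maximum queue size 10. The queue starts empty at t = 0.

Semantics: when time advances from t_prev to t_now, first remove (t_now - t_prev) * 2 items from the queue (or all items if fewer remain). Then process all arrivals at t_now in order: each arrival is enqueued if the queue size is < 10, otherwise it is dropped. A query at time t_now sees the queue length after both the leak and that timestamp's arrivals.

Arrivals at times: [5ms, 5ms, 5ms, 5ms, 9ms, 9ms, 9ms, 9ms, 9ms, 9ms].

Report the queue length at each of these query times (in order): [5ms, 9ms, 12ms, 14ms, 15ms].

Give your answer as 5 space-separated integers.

Queue lengths at query times:
  query t=5ms: backlog = 4
  query t=9ms: backlog = 6
  query t=12ms: backlog = 0
  query t=14ms: backlog = 0
  query t=15ms: backlog = 0

Answer: 4 6 0 0 0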